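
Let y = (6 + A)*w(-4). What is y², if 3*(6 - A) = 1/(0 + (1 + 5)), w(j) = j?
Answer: 184900/81 ≈ 2282.7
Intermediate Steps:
A = 107/18 (A = 6 - 1/(3*(0 + (1 + 5))) = 6 - 1/(3*(0 + 6)) = 6 - ⅓/6 = 6 - ⅓*⅙ = 6 - 1/18 = 107/18 ≈ 5.9444)
y = -430/9 (y = (6 + 107/18)*(-4) = (215/18)*(-4) = -430/9 ≈ -47.778)
y² = (-430/9)² = 184900/81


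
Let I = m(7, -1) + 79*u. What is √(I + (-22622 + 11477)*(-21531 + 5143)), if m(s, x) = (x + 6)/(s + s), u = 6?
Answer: √35798367934/14 ≈ 13515.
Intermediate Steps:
m(s, x) = (6 + x)/(2*s) (m(s, x) = (6 + x)/((2*s)) = (6 + x)*(1/(2*s)) = (6 + x)/(2*s))
I = 6641/14 (I = (½)*(6 - 1)/7 + 79*6 = (½)*(⅐)*5 + 474 = 5/14 + 474 = 6641/14 ≈ 474.36)
√(I + (-22622 + 11477)*(-21531 + 5143)) = √(6641/14 + (-22622 + 11477)*(-21531 + 5143)) = √(6641/14 - 11145*(-16388)) = √(6641/14 + 182644260) = √(2557026281/14) = √35798367934/14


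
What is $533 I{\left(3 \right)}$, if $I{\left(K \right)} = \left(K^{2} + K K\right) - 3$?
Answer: $7995$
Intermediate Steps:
$I{\left(K \right)} = -3 + 2 K^{2}$ ($I{\left(K \right)} = \left(K^{2} + K^{2}\right) - 3 = 2 K^{2} - 3 = -3 + 2 K^{2}$)
$533 I{\left(3 \right)} = 533 \left(-3 + 2 \cdot 3^{2}\right) = 533 \left(-3 + 2 \cdot 9\right) = 533 \left(-3 + 18\right) = 533 \cdot 15 = 7995$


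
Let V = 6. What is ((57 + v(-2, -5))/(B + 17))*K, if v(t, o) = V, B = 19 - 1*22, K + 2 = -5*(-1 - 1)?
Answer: 36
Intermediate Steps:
K = 8 (K = -2 - 5*(-1 - 1) = -2 - 5*(-2) = -2 + 10 = 8)
B = -3 (B = 19 - 22 = -3)
v(t, o) = 6
((57 + v(-2, -5))/(B + 17))*K = ((57 + 6)/(-3 + 17))*8 = (63/14)*8 = (63*(1/14))*8 = (9/2)*8 = 36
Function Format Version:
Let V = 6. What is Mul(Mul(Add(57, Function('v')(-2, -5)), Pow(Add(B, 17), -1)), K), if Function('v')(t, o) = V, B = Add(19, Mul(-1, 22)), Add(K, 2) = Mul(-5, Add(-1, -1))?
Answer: 36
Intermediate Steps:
K = 8 (K = Add(-2, Mul(-5, Add(-1, -1))) = Add(-2, Mul(-5, -2)) = Add(-2, 10) = 8)
B = -3 (B = Add(19, -22) = -3)
Function('v')(t, o) = 6
Mul(Mul(Add(57, Function('v')(-2, -5)), Pow(Add(B, 17), -1)), K) = Mul(Mul(Add(57, 6), Pow(Add(-3, 17), -1)), 8) = Mul(Mul(63, Pow(14, -1)), 8) = Mul(Mul(63, Rational(1, 14)), 8) = Mul(Rational(9, 2), 8) = 36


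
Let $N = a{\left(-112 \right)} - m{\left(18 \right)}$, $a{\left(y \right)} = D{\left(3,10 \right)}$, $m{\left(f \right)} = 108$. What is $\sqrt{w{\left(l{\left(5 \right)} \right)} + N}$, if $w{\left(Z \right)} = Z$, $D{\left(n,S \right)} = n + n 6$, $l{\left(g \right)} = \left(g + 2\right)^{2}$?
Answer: $i \sqrt{38} \approx 6.1644 i$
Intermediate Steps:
$l{\left(g \right)} = \left(2 + g\right)^{2}$
$D{\left(n,S \right)} = 7 n$ ($D{\left(n,S \right)} = n + 6 n = 7 n$)
$a{\left(y \right)} = 21$ ($a{\left(y \right)} = 7 \cdot 3 = 21$)
$N = -87$ ($N = 21 - 108 = -87$)
$\sqrt{w{\left(l{\left(5 \right)} \right)} + N} = \sqrt{\left(2 + 5\right)^{2} - 87} = \sqrt{7^{2} - 87} = \sqrt{49 - 87} = \sqrt{-38} = i \sqrt{38}$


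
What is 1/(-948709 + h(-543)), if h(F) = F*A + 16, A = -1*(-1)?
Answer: -1/949236 ≈ -1.0535e-6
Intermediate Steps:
A = 1
h(F) = 16 + F (h(F) = F*1 + 16 = F + 16 = 16 + F)
1/(-948709 + h(-543)) = 1/(-948709 + (16 - 543)) = 1/(-948709 - 527) = 1/(-949236) = -1/949236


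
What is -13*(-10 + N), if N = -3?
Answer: 169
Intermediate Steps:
-13*(-10 + N) = -13*(-10 - 3) = -13*(-13) = 169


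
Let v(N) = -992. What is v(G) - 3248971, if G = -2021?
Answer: -3249963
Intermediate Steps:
v(G) - 3248971 = -992 - 3248971 = -3249963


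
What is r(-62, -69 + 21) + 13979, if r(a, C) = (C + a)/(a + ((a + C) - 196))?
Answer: 2572191/184 ≈ 13979.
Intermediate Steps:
r(a, C) = (C + a)/(-196 + C + 2*a) (r(a, C) = (C + a)/(a + ((C + a) - 196)) = (C + a)/(a + (-196 + C + a)) = (C + a)/(-196 + C + 2*a))
r(-62, -69 + 21) + 13979 = ((-69 + 21) - 62)/(-196 + (-69 + 21) + 2*(-62)) + 13979 = (-48 - 62)/(-196 - 48 - 124) + 13979 = -110/(-368) + 13979 = -1/368*(-110) + 13979 = 55/184 + 13979 = 2572191/184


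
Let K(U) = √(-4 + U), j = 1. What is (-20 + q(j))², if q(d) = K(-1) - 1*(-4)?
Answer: (16 - I*√5)² ≈ 251.0 - 71.554*I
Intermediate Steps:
q(d) = 4 + I*√5 (q(d) = √(-4 - 1) - 1*(-4) = √(-5) + 4 = I*√5 + 4 = 4 + I*√5)
(-20 + q(j))² = (-20 + (4 + I*√5))² = (-16 + I*√5)²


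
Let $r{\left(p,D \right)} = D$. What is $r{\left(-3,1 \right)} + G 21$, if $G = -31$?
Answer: $-650$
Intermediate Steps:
$r{\left(-3,1 \right)} + G 21 = 1 - 651 = -650$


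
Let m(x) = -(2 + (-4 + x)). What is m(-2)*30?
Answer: 120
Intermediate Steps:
m(x) = 2 - x (m(x) = -(-2 + x) = 2 - x)
m(-2)*30 = (2 - 1*(-2))*30 = (2 + 2)*30 = 4*30 = 120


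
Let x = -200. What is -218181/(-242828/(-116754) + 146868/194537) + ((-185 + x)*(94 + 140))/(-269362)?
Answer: -333707033303663663259/4335816214881274 ≈ -76965.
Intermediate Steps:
-218181/(-242828/(-116754) + 146868/194537) + ((-185 + x)*(94 + 140))/(-269362) = -218181/(-242828/(-116754) + 146868/194537) + ((-185 - 200)*(94 + 140))/(-269362) = -218181/(-242828*(-1/116754) + 146868*(1/194537)) - 385*234*(-1/269362) = -218181/(121414/58377 + 146868/194537) - 90090*(-1/269362) = -218181/32193228554/11356486449 + 45045/134681 = -218181*11356486449/32193228554 + 45045/134681 = -2477769569929269/32193228554 + 45045/134681 = -333707033303663663259/4335816214881274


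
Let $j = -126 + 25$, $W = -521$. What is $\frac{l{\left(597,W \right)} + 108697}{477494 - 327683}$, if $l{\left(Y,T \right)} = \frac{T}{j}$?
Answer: $\frac{10978918}{15130911} \approx 0.7256$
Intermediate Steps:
$j = -101$
$l{\left(Y,T \right)} = - \frac{T}{101}$ ($l{\left(Y,T \right)} = \frac{T}{-101} = T \left(- \frac{1}{101}\right) = - \frac{T}{101}$)
$\frac{l{\left(597,W \right)} + 108697}{477494 - 327683} = \frac{\left(- \frac{1}{101}\right) \left(-521\right) + 108697}{477494 - 327683} = \frac{\frac{521}{101} + 108697}{149811} = \frac{10978918}{101} \cdot \frac{1}{149811} = \frac{10978918}{15130911}$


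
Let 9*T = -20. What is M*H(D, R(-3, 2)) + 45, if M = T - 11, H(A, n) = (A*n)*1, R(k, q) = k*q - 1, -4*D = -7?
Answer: 7451/36 ≈ 206.97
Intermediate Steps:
T = -20/9 (T = (⅑)*(-20) = -20/9 ≈ -2.2222)
D = 7/4 (D = -¼*(-7) = 7/4 ≈ 1.7500)
R(k, q) = -1 + k*q
H(A, n) = A*n
M = -119/9 (M = -20/9 - 11 = -119/9 ≈ -13.222)
M*H(D, R(-3, 2)) + 45 = -833*(-1 - 3*2)/36 + 45 = -833*(-1 - 6)/36 + 45 = -833*(-7)/36 + 45 = -119/9*(-49/4) + 45 = 5831/36 + 45 = 7451/36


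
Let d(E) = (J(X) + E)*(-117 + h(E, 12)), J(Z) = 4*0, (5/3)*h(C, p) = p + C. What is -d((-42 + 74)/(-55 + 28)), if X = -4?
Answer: -159136/1215 ≈ -130.98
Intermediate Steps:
h(C, p) = 3*C/5 + 3*p/5 (h(C, p) = 3*(p + C)/5 = 3*(C + p)/5 = 3*C/5 + 3*p/5)
J(Z) = 0
d(E) = E*(-549/5 + 3*E/5) (d(E) = (0 + E)*(-117 + (3*E/5 + (3/5)*12)) = E*(-117 + (3*E/5 + 36/5)) = E*(-117 + (36/5 + 3*E/5)) = E*(-549/5 + 3*E/5))
-d((-42 + 74)/(-55 + 28)) = -3*(-42 + 74)/(-55 + 28)*(-183 + (-42 + 74)/(-55 + 28))/5 = -3*32/(-27)*(-183 + 32/(-27))/5 = -3*32*(-1/27)*(-183 + 32*(-1/27))/5 = -3*(-32)*(-183 - 32/27)/(5*27) = -3*(-32)*(-4973)/(5*27*27) = -1*159136/1215 = -159136/1215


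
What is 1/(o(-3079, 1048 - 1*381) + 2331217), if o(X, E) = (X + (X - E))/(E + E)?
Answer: 1334/3109836653 ≈ 4.2896e-7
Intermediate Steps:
o(X, E) = (-E + 2*X)/(2*E) (o(X, E) = (-E + 2*X)/((2*E)) = (-E + 2*X)*(1/(2*E)) = (-E + 2*X)/(2*E))
1/(o(-3079, 1048 - 1*381) + 2331217) = 1/((-3079 - (1048 - 1*381)/2)/(1048 - 1*381) + 2331217) = 1/((-3079 - (1048 - 381)/2)/(1048 - 381) + 2331217) = 1/((-3079 - ½*667)/667 + 2331217) = 1/((-3079 - 667/2)/667 + 2331217) = 1/((1/667)*(-6825/2) + 2331217) = 1/(-6825/1334 + 2331217) = 1/(3109836653/1334) = 1334/3109836653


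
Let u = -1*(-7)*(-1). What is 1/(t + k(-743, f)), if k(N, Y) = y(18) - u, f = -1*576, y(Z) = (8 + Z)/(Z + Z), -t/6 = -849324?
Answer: 18/91727131 ≈ 1.9623e-7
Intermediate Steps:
t = 5095944 (t = -6*(-849324) = 5095944)
y(Z) = (8 + Z)/(2*Z) (y(Z) = (8 + Z)/((2*Z)) = (8 + Z)*(1/(2*Z)) = (8 + Z)/(2*Z))
u = -7 (u = 7*(-1) = -7)
f = -576
k(N, Y) = 139/18 (k(N, Y) = (1/2)*(8 + 18)/18 - 1*(-7) = (1/2)*(1/18)*26 + 7 = 13/18 + 7 = 139/18)
1/(t + k(-743, f)) = 1/(5095944 + 139/18) = 1/(91727131/18) = 18/91727131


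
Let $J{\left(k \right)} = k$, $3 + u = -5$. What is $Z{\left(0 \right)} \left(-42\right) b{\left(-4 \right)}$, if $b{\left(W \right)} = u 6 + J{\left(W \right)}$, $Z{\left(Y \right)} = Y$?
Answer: $0$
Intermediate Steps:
$u = -8$ ($u = -3 - 5 = -8$)
$b{\left(W \right)} = -48 + W$ ($b{\left(W \right)} = \left(-8\right) 6 + W = -48 + W$)
$Z{\left(0 \right)} \left(-42\right) b{\left(-4 \right)} = 0 \left(-42\right) \left(-48 - 4\right) = 0 \left(-52\right) = 0$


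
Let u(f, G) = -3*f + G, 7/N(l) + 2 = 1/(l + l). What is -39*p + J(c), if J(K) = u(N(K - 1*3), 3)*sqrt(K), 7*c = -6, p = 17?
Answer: -663 + 1479*I*sqrt(42)/805 ≈ -663.0 + 11.907*I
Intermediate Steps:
N(l) = 7/(-2 + 1/(2*l)) (N(l) = 7/(-2 + 1/(l + l)) = 7/(-2 + 1/(2*l)))
u(f, G) = G - 3*f
c = -6/7 (c = (1/7)*(-6) = -6/7 ≈ -0.85714)
J(K) = sqrt(K)*(3 + 42*(-3 + K)/(-13 + 4*K)) (J(K) = (3 - (-42)*(K - 1*3)/(-1 + 4*(K - 1*3)))*sqrt(K) = (3 - (-42)*(K - 3)/(-1 + 4*(K - 3)))*sqrt(K) = (3 - (-42)*(-3 + K)/(-1 + 4*(-3 + K)))*sqrt(K) = (3 - (-42)*(-3 + K)/(-1 + (-12 + 4*K)))*sqrt(K) = (3 - (-42)*(-3 + K)/(-13 + 4*K))*sqrt(K) = (3 + 42*(-3 + K)/(-13 + 4*K))*sqrt(K) = sqrt(K)*(3 + 42*(-3 + K)/(-13 + 4*K)))
-39*p + J(c) = -39*17 + sqrt(-6/7)*(-165 + 54*(-6/7))/(-13 + 4*(-6/7)) = -663 + (I*sqrt(42)/7)*(-165 - 324/7)/(-13 - 24/7) = -663 + (I*sqrt(42)/7)*(-1479/7)/(-115/7) = -663 + (I*sqrt(42)/7)*(-7/115)*(-1479/7) = -663 + 1479*I*sqrt(42)/805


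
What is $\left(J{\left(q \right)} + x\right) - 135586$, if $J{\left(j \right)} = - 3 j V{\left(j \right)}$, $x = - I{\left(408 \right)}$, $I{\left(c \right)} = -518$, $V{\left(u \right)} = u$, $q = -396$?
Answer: $-605516$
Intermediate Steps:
$x = 518$ ($x = \left(-1\right) \left(-518\right) = 518$)
$J{\left(j \right)} = - 3 j^{2}$ ($J{\left(j \right)} = - 3 j j = - 3 j^{2}$)
$\left(J{\left(q \right)} + x\right) - 135586 = \left(- 3 \left(-396\right)^{2} + 518\right) - 135586 = \left(\left(-3\right) 156816 + 518\right) - 135586 = \left(-470448 + 518\right) - 135586 = -469930 - 135586 = -605516$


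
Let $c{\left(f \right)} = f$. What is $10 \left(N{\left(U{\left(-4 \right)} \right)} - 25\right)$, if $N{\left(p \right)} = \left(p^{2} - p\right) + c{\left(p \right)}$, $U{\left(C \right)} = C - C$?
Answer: $-250$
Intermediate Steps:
$U{\left(C \right)} = 0$
$N{\left(p \right)} = p^{2}$ ($N{\left(p \right)} = \left(p^{2} - p\right) + p = p^{2}$)
$10 \left(N{\left(U{\left(-4 \right)} \right)} - 25\right) = 10 \left(0^{2} - 25\right) = 10 \left(0 - 25\right) = 10 \left(-25\right) = -250$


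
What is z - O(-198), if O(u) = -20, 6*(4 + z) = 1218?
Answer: 219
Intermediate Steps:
z = 199 (z = -4 + (⅙)*1218 = -4 + 203 = 199)
z - O(-198) = 199 - 1*(-20) = 199 + 20 = 219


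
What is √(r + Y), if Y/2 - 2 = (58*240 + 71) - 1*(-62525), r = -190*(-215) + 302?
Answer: 2*√48547 ≈ 440.67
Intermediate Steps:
r = 41152 (r = 40850 + 302 = 41152)
Y = 153036 (Y = 4 + 2*((58*240 + 71) - 1*(-62525)) = 4 + 2*((13920 + 71) + 62525) = 4 + 2*(13991 + 62525) = 4 + 2*76516 = 4 + 153032 = 153036)
√(r + Y) = √(41152 + 153036) = √194188 = 2*√48547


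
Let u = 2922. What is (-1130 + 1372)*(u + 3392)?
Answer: 1527988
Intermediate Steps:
(-1130 + 1372)*(u + 3392) = (-1130 + 1372)*(2922 + 3392) = 242*6314 = 1527988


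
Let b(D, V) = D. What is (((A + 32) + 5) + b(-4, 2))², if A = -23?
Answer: 100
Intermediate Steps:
(((A + 32) + 5) + b(-4, 2))² = (((-23 + 32) + 5) - 4)² = ((9 + 5) - 4)² = (14 - 4)² = 10² = 100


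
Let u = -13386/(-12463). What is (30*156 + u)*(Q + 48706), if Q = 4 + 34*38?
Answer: 2917127980452/12463 ≈ 2.3406e+8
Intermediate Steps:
Q = 1296 (Q = 4 + 1292 = 1296)
u = 13386/12463 (u = -13386*(-1/12463) = 13386/12463 ≈ 1.0741)
(30*156 + u)*(Q + 48706) = (30*156 + 13386/12463)*(1296 + 48706) = (4680 + 13386/12463)*50002 = (58340226/12463)*50002 = 2917127980452/12463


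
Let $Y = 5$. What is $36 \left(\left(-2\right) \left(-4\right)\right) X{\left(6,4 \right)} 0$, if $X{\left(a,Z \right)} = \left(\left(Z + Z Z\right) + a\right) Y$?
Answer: $0$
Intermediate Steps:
$X{\left(a,Z \right)} = 5 Z + 5 a + 5 Z^{2}$ ($X{\left(a,Z \right)} = \left(\left(Z + Z Z\right) + a\right) 5 = \left(\left(Z + Z^{2}\right) + a\right) 5 = \left(Z + a + Z^{2}\right) 5 = 5 Z + 5 a + 5 Z^{2}$)
$36 \left(\left(-2\right) \left(-4\right)\right) X{\left(6,4 \right)} 0 = 36 \left(\left(-2\right) \left(-4\right)\right) \left(5 \cdot 4 + 5 \cdot 6 + 5 \cdot 4^{2}\right) 0 = 36 \cdot 8 \left(20 + 30 + 5 \cdot 16\right) 0 = 288 \left(20 + 30 + 80\right) 0 = 288 \cdot 130 \cdot 0 = 288 \cdot 0 = 0$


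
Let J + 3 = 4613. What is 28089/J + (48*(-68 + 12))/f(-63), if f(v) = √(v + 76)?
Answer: 28089/4610 - 2688*√13/13 ≈ -739.42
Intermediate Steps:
J = 4610 (J = -3 + 4613 = 4610)
f(v) = √(76 + v)
28089/J + (48*(-68 + 12))/f(-63) = 28089/4610 + (48*(-68 + 12))/(√(76 - 63)) = 28089*(1/4610) + (48*(-56))/(√13) = 28089/4610 - 2688*√13/13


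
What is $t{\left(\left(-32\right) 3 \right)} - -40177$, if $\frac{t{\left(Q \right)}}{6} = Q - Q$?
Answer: $40177$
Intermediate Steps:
$t{\left(Q \right)} = 0$ ($t{\left(Q \right)} = 6 \left(Q - Q\right) = 6 \cdot 0 = 0$)
$t{\left(\left(-32\right) 3 \right)} - -40177 = 0 - -40177 = 0 + 40177 = 40177$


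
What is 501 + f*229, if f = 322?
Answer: 74239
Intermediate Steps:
501 + f*229 = 501 + 322*229 = 501 + 73738 = 74239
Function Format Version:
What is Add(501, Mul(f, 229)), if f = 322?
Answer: 74239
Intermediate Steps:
Add(501, Mul(f, 229)) = Add(501, Mul(322, 229)) = Add(501, 73738) = 74239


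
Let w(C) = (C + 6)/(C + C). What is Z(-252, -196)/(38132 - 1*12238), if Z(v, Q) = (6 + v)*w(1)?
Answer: -861/25894 ≈ -0.033251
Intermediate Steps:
w(C) = (6 + C)/(2*C) (w(C) = (6 + C)/((2*C)) = (6 + C)*(1/(2*C)) = (6 + C)/(2*C))
Z(v, Q) = 21 + 7*v/2 (Z(v, Q) = (6 + v)*((½)*(6 + 1)/1) = (6 + v)*((½)*1*7) = (6 + v)*(7/2) = 21 + 7*v/2)
Z(-252, -196)/(38132 - 1*12238) = (21 + (7/2)*(-252))/(38132 - 1*12238) = (21 - 882)/(38132 - 12238) = -861/25894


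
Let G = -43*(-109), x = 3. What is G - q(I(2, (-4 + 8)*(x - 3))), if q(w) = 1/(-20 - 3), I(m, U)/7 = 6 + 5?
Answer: 107802/23 ≈ 4687.0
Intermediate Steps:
I(m, U) = 77 (I(m, U) = 7*(6 + 5) = 7*11 = 77)
q(w) = -1/23 (q(w) = 1/(-23) = -1/23)
G = 4687
G - q(I(2, (-4 + 8)*(x - 3))) = 4687 - 1*(-1/23) = 4687 + 1/23 = 107802/23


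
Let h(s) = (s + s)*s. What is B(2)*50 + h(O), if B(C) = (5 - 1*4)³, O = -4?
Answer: 82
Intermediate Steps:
h(s) = 2*s² (h(s) = (2*s)*s = 2*s²)
B(C) = 1 (B(C) = (5 - 4)³ = 1³ = 1)
B(2)*50 + h(O) = 1*50 + 2*(-4)² = 50 + 2*16 = 50 + 32 = 82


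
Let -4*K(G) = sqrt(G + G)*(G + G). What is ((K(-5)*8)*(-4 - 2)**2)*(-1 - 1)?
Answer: -1440*I*sqrt(10) ≈ -4553.7*I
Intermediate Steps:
K(G) = -sqrt(2)*G**(3/2)/2 (K(G) = -sqrt(G + G)*(G + G)/4 = -sqrt(2*G)*2*G/4 = -sqrt(2)*sqrt(G)*2*G/4 = -sqrt(2)*G**(3/2)/2)
((K(-5)*8)*(-4 - 2)**2)*(-1 - 1) = ((-sqrt(2)*(-5)**(3/2)/2*8)*(-4 - 2)**2)*(-1 - 1) = ((-sqrt(2)*(-5*I*sqrt(5))/2*8)*(-6)**2)*(-2) = (((5*I*sqrt(10)/2)*8)*36)*(-2) = ((20*I*sqrt(10))*36)*(-2) = (720*I*sqrt(10))*(-2) = -1440*I*sqrt(10)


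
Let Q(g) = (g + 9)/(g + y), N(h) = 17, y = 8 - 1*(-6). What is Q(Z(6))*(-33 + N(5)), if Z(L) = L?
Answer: -12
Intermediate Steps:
y = 14 (y = 8 + 6 = 14)
Q(g) = (9 + g)/(14 + g) (Q(g) = (g + 9)/(g + 14) = (9 + g)/(14 + g))
Q(Z(6))*(-33 + N(5)) = ((9 + 6)/(14 + 6))*(-33 + 17) = (15/20)*(-16) = ((1/20)*15)*(-16) = (¾)*(-16) = -12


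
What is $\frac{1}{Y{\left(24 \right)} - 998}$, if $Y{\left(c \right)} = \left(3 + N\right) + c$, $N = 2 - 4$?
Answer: $- \frac{1}{973} \approx -0.0010277$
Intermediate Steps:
$N = -2$ ($N = 2 - 4 = -2$)
$Y{\left(c \right)} = 1 + c$ ($Y{\left(c \right)} = \left(3 - 2\right) + c = 1 + c$)
$\frac{1}{Y{\left(24 \right)} - 998} = \frac{1}{\left(1 + 24\right) - 998} = \frac{1}{25 - 998} = \frac{1}{-973} = - \frac{1}{973}$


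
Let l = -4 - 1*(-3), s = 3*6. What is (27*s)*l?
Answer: -486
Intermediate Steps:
s = 18
l = -1 (l = -4 + 3 = -1)
(27*s)*l = (27*18)*(-1) = 486*(-1) = -486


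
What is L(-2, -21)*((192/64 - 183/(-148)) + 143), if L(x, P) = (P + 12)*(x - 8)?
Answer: 980595/74 ≈ 13251.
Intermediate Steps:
L(x, P) = (-8 + x)*(12 + P) (L(x, P) = (12 + P)*(-8 + x) = (-8 + x)*(12 + P))
L(-2, -21)*((192/64 - 183/(-148)) + 143) = (-96 - 8*(-21) + 12*(-2) - 21*(-2))*((192/64 - 183/(-148)) + 143) = (-96 + 168 - 24 + 42)*((192*(1/64) - 183*(-1/148)) + 143) = 90*((3 + 183/148) + 143) = 90*(627/148 + 143) = 90*(21791/148) = 980595/74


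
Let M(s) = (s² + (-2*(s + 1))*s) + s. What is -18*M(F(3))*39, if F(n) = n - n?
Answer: 0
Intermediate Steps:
F(n) = 0
M(s) = s + s² + s*(-2 - 2*s) (M(s) = (s² + (-2*(1 + s))*s) + s = (s² + (-2 - 2*s)*s) + s = (s² + s*(-2 - 2*s)) + s = s + s² + s*(-2 - 2*s))
-18*M(F(3))*39 = -(-18)*0*(1 + 0)*39 = -(-18)*0*39 = -18*0*39 = 0*39 = 0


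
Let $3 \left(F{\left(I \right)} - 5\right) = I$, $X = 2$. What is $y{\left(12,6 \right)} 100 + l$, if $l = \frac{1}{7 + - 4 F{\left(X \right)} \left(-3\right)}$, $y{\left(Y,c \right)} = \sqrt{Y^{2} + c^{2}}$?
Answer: $\frac{1}{75} + 600 \sqrt{5} \approx 1341.7$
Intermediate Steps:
$F{\left(I \right)} = 5 + \frac{I}{3}$
$l = \frac{1}{75}$ ($l = \frac{1}{7 + - 4 \left(5 + \frac{1}{3} \cdot 2\right) \left(-3\right)} = \frac{1}{7 + - 4 \left(5 + \frac{2}{3}\right) \left(-3\right)} = \frac{1}{7 + \left(-4\right) \frac{17}{3} \left(-3\right)} = \frac{1}{7 - -68} = \frac{1}{7 + 68} = \frac{1}{75} \approx 0.013333$)
$y{\left(12,6 \right)} 100 + l = \sqrt{12^{2} + 6^{2}} \cdot 100 + \frac{1}{75} = \sqrt{144 + 36} \cdot 100 + \frac{1}{75} = \sqrt{180} \cdot 100 + \frac{1}{75} = 6 \sqrt{5} \cdot 100 + \frac{1}{75} = 600 \sqrt{5} + \frac{1}{75} = \frac{1}{75} + 600 \sqrt{5}$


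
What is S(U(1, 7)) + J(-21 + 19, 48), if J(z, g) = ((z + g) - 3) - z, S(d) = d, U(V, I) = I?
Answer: 52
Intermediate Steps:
J(z, g) = -3 + g (J(z, g) = ((g + z) - 3) - z = (-3 + g + z) - z = -3 + g)
S(U(1, 7)) + J(-21 + 19, 48) = 7 + (-3 + 48) = 7 + 45 = 52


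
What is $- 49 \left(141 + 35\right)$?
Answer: $-8624$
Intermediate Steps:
$- 49 \left(141 + 35\right) = - 49 \cdot 176 = \left(-1\right) 8624 = -8624$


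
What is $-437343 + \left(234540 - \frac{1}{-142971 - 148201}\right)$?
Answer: $- \frac{59050555115}{291172} \approx -2.028 \cdot 10^{5}$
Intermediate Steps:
$-437343 + \left(234540 - \frac{1}{-142971 - 148201}\right) = -437343 + \left(234540 - \frac{1}{-291172}\right) = -437343 + \left(234540 - - \frac{1}{291172}\right) = -437343 + \left(234540 + \frac{1}{291172}\right) = -437343 + \frac{68291480881}{291172} = - \frac{59050555115}{291172}$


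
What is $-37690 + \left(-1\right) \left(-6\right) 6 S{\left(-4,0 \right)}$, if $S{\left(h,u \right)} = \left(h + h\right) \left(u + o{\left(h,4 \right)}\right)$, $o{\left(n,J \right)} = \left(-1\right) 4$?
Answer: $-36538$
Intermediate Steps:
$o{\left(n,J \right)} = -4$
$S{\left(h,u \right)} = 2 h \left(-4 + u\right)$ ($S{\left(h,u \right)} = \left(h + h\right) \left(u - 4\right) = 2 h \left(-4 + u\right)$)
$-37690 + \left(-1\right) \left(-6\right) 6 S{\left(-4,0 \right)} = -37690 + \left(-1\right) \left(-6\right) 6 \cdot 2 \left(-4\right) \left(-4 + 0\right) = -37690 + 6 \cdot 6 \cdot 2 \left(-4\right) \left(-4\right) = -37690 + 36 \cdot 32 = -37690 + 1152 = -36538$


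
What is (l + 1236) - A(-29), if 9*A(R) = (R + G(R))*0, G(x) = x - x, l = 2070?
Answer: 3306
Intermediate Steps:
G(x) = 0
A(R) = 0 (A(R) = ((R + 0)*0)/9 = (R*0)/9 = (⅑)*0 = 0)
(l + 1236) - A(-29) = (2070 + 1236) - 1*0 = 3306 + 0 = 3306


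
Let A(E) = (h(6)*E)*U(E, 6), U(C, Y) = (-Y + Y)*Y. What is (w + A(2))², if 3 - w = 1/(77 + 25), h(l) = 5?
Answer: 93025/10404 ≈ 8.9413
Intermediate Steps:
U(C, Y) = 0 (U(C, Y) = 0*Y = 0)
w = 305/102 (w = 3 - 1/(77 + 25) = 3 - 1/102 = 305/102 ≈ 2.9902)
A(E) = 0 (A(E) = (5*E)*0 = 0)
(w + A(2))² = (305/102 + 0)² = (305/102)² = 93025/10404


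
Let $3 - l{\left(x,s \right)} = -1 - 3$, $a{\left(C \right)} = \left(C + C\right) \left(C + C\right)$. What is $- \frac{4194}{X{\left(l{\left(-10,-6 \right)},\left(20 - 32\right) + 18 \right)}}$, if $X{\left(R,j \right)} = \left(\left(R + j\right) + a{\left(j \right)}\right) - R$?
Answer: $- \frac{699}{25} \approx -27.96$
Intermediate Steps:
$a{\left(C \right)} = 4 C^{2}$ ($a{\left(C \right)} = 2 C 2 C = 4 C^{2}$)
$l{\left(x,s \right)} = 7$ ($l{\left(x,s \right)} = 3 - \left(-1 - 3\right) = 3 - -4 = 3 + 4 = 7$)
$X{\left(R,j \right)} = j + 4 j^{2}$ ($X{\left(R,j \right)} = \left(\left(R + j\right) + 4 j^{2}\right) - R = \left(R + j + 4 j^{2}\right) - R = j + 4 j^{2}$)
$- \frac{4194}{X{\left(l{\left(-10,-6 \right)},\left(20 - 32\right) + 18 \right)}} = - \frac{4194}{\left(\left(20 - 32\right) + 18\right) \left(1 + 4 \left(\left(20 - 32\right) + 18\right)\right)} = - \frac{4194}{\left(-12 + 18\right) \left(1 + 4 \left(-12 + 18\right)\right)} = - \frac{4194}{6 \left(1 + 4 \cdot 6\right)} = - \frac{4194}{6 \left(1 + 24\right)} = - \frac{4194}{6 \cdot 25} = - \frac{4194}{150} = \left(-4194\right) \frac{1}{150} = - \frac{699}{25}$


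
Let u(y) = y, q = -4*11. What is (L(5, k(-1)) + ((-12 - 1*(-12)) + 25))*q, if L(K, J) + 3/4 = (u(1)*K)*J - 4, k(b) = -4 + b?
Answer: 209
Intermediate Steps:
q = -44
L(K, J) = -19/4 + J*K (L(K, J) = -¾ + ((1*K)*J - 4) = -¾ + (K*J - 4) = -¾ + (J*K - 4) = -¾ + (-4 + J*K) = -19/4 + J*K)
(L(5, k(-1)) + ((-12 - 1*(-12)) + 25))*q = ((-19/4 + (-4 - 1)*5) + ((-12 - 1*(-12)) + 25))*(-44) = ((-19/4 - 5*5) + ((-12 + 12) + 25))*(-44) = ((-19/4 - 25) + (0 + 25))*(-44) = (-119/4 + 25)*(-44) = -19/4*(-44) = 209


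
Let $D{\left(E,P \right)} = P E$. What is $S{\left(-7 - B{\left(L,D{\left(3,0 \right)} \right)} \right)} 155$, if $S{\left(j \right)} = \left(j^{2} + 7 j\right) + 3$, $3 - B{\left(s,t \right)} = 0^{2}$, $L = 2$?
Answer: $5115$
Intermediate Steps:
$D{\left(E,P \right)} = E P$
$B{\left(s,t \right)} = 3$ ($B{\left(s,t \right)} = 3 - 0^{2} = 3 - 0 = 3 + 0 = 3$)
$S{\left(j \right)} = 3 + j^{2} + 7 j$
$S{\left(-7 - B{\left(L,D{\left(3,0 \right)} \right)} \right)} 155 = \left(3 + \left(-7 - 3\right)^{2} + 7 \left(-7 - 3\right)\right) 155 = \left(3 + \left(-10\right)^{2} + 7 \left(-10\right)\right) 155 = \left(3 + 100 - 70\right) 155 = 33 \cdot 155 = 5115$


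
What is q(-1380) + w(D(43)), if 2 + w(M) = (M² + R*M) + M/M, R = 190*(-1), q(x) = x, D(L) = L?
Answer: -7702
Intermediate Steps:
R = -190
w(M) = -1 + M² - 190*M (w(M) = -2 + ((M² - 190*M) + M/M) = -2 + ((M² - 190*M) + 1) = -2 + (1 + M² - 190*M) = -1 + M² - 190*M)
q(-1380) + w(D(43)) = -1380 + (-1 + 43² - 190*43) = -1380 + (-1 + 1849 - 8170) = -1380 - 6322 = -7702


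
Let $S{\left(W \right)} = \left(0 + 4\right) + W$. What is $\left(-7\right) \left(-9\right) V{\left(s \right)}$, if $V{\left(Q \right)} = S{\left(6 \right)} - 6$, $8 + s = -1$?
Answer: $252$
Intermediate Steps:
$s = -9$ ($s = -8 - 1 = -9$)
$S{\left(W \right)} = 4 + W$
$V{\left(Q \right)} = 4$ ($V{\left(Q \right)} = \left(4 + 6\right) - 6 = 10 - 6 = 4$)
$\left(-7\right) \left(-9\right) V{\left(s \right)} = \left(-7\right) \left(-9\right) 4 = 63 \cdot 4 = 252$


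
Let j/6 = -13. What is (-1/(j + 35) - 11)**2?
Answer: 222784/1849 ≈ 120.49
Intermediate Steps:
j = -78 (j = 6*(-13) = -78)
(-1/(j + 35) - 11)**2 = (-1/(-78 + 35) - 11)**2 = (-1/(-43) - 11)**2 = (-1*(-1/43) - 11)**2 = (1/43 - 11)**2 = (-472/43)**2 = 222784/1849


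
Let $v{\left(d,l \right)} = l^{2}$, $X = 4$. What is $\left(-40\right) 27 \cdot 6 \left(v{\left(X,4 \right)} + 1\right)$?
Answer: $-110160$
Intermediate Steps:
$\left(-40\right) 27 \cdot 6 \left(v{\left(X,4 \right)} + 1\right) = \left(-40\right) 27 \cdot 6 \left(4^{2} + 1\right) = - 1080 \cdot 6 \left(16 + 1\right) = - 1080 \cdot 6 \cdot 17 = \left(-1080\right) 102 = -110160$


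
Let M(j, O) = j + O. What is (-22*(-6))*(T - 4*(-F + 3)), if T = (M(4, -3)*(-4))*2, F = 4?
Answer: -528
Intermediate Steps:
M(j, O) = O + j
T = -8 (T = ((-3 + 4)*(-4))*2 = (1*(-4))*2 = -4*2 = -8)
(-22*(-6))*(T - 4*(-F + 3)) = (-22*(-6))*(-8 - 4*(-1*4 + 3)) = 132*(-8 - 4*(-4 + 3)) = 132*(-8 - 4*(-1)) = 132*(-8 + 4) = 132*(-4) = -528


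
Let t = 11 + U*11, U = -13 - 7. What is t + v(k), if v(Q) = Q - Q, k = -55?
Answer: -209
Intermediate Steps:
U = -20
v(Q) = 0
t = -209 (t = 11 - 20*11 = 11 - 220 = -209)
t + v(k) = -209 + 0 = -209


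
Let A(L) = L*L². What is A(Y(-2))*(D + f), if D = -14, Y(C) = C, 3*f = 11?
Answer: 248/3 ≈ 82.667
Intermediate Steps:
f = 11/3 (f = (⅓)*11 = 11/3 ≈ 3.6667)
A(L) = L³
A(Y(-2))*(D + f) = (-2)³*(-14 + 11/3) = -8*(-31/3) = 248/3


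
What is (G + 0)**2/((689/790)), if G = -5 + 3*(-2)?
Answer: 95590/689 ≈ 138.74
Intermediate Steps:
G = -11 (G = -5 - 6 = -11)
(G + 0)**2/((689/790)) = (-11 + 0)**2/((689/790)) = (-11)**2/((689*(1/790))) = 121/(689/790) = 121*(790/689) = 95590/689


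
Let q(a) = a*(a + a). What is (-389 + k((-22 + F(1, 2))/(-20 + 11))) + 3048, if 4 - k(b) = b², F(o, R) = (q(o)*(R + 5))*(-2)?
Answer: 213203/81 ≈ 2632.1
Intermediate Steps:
q(a) = 2*a² (q(a) = a*(2*a) = 2*a²)
F(o, R) = -4*o²*(5 + R) (F(o, R) = ((2*o²)*(R + 5))*(-2) = ((2*o²)*(5 + R))*(-2) = (2*o²*(5 + R))*(-2) = -4*o²*(5 + R))
k(b) = 4 - b²
(-389 + k((-22 + F(1, 2))/(-20 + 11))) + 3048 = (-389 + (4 - ((-22 + 4*1²*(-5 - 1*2))/(-20 + 11))²)) + 3048 = (-389 + (4 - ((-22 + 4*1*(-5 - 2))/(-9))²)) + 3048 = (-389 + (4 - ((-22 + 4*1*(-7))*(-⅑))²)) + 3048 = (-389 + (4 - ((-22 - 28)*(-⅑))²)) + 3048 = (-389 + (4 - (-50*(-⅑))²)) + 3048 = (-389 + (4 - (50/9)²)) + 3048 = (-389 + (4 - 1*2500/81)) + 3048 = (-389 + (4 - 2500/81)) + 3048 = (-389 - 2176/81) + 3048 = -33685/81 + 3048 = 213203/81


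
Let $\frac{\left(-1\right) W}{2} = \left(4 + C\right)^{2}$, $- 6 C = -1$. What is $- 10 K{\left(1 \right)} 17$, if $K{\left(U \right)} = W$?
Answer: $\frac{53125}{9} \approx 5902.8$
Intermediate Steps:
$C = \frac{1}{6}$ ($C = \left(- \frac{1}{6}\right) \left(-1\right) = \frac{1}{6} \approx 0.16667$)
$W = - \frac{625}{18}$ ($W = - 2 \left(4 + \frac{1}{6}\right)^{2} = - 2 \left(\frac{25}{6}\right)^{2} = \left(-2\right) \frac{625}{36} = - \frac{625}{18} \approx -34.722$)
$K{\left(U \right)} = - \frac{625}{18}$
$- 10 K{\left(1 \right)} 17 = \left(-10\right) \left(- \frac{625}{18}\right) 17 = \frac{3125}{9} \cdot 17 = \frac{53125}{9}$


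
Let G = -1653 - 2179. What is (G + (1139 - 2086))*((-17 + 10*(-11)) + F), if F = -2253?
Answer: 11374020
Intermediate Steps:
G = -3832
(G + (1139 - 2086))*((-17 + 10*(-11)) + F) = (-3832 + (1139 - 2086))*((-17 + 10*(-11)) - 2253) = (-3832 - 947)*((-17 - 110) - 2253) = -4779*(-127 - 2253) = -4779*(-2380) = 11374020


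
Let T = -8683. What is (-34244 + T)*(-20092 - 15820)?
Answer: 1541594424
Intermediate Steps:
(-34244 + T)*(-20092 - 15820) = (-34244 - 8683)*(-20092 - 15820) = -42927*(-35912) = 1541594424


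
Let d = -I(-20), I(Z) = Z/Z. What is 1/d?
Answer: -1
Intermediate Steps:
I(Z) = 1
d = -1 (d = -1*1 = -1)
1/d = 1/(-1) = -1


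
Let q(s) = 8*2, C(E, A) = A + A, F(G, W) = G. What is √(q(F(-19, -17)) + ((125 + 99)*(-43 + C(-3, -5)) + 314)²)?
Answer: 2*√33396845 ≈ 11558.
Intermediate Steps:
C(E, A) = 2*A
q(s) = 16
√(q(F(-19, -17)) + ((125 + 99)*(-43 + C(-3, -5)) + 314)²) = √(16 + ((125 + 99)*(-43 + 2*(-5)) + 314)²) = √(16 + (224*(-43 - 10) + 314)²) = √(16 + (224*(-53) + 314)²) = √(16 + (-11872 + 314)²) = √(16 + (-11558)²) = √(16 + 133587364) = √133587380 = 2*√33396845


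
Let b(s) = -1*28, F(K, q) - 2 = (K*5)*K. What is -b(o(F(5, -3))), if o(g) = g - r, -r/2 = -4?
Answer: 28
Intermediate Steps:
r = 8 (r = -2*(-4) = 8)
F(K, q) = 2 + 5*K**2 (F(K, q) = 2 + (K*5)*K = 2 + (5*K)*K = 2 + 5*K**2)
o(g) = -8 + g (o(g) = g - 1*8 = g - 8 = -8 + g)
b(s) = -28
-b(o(F(5, -3))) = -1*(-28) = 28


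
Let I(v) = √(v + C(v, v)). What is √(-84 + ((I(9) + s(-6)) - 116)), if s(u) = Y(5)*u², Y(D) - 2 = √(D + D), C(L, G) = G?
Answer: √(-128 + 3*√2 + 36*√10) ≈ 3.1489*I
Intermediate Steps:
Y(D) = 2 + √2*√D (Y(D) = 2 + √(D + D) = 2 + √(2*D) = 2 + √2*√D)
s(u) = u²*(2 + √10) (s(u) = (2 + √2*√5)*u² = (2 + √10)*u² = u²*(2 + √10))
I(v) = √2*√v (I(v) = √(v + v) = √(2*v) = √2*√v)
√(-84 + ((I(9) + s(-6)) - 116)) = √(-84 + ((√2*√9 + (-6)²*(2 + √10)) - 116)) = √(-84 + ((√2*3 + 36*(2 + √10)) - 116)) = √(-84 + ((3*√2 + (72 + 36*√10)) - 116)) = √(-84 + ((72 + 3*√2 + 36*√10) - 116)) = √(-84 + (-44 + 3*√2 + 36*√10)) = √(-128 + 3*√2 + 36*√10)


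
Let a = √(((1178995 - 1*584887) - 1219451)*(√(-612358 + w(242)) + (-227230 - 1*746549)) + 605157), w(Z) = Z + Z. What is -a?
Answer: -3*√(67660720706 - 625343*I*√7554) ≈ -7.8035e+5 + 313.42*I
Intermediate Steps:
w(Z) = 2*Z
a = √(608946486354 - 5628087*I*√7554) (a = √(((1178995 - 1*584887) - 1219451)*(√(-612358 + 2*242) + (-227230 - 1*746549)) + 605157) = √(((1178995 - 584887) - 1219451)*(√(-612358 + 484) + (-227230 - 746549)) + 605157) = √((594108 - 1219451)*(√(-611874) - 973779) + 605157) = √(-625343*(9*I*√7554 - 973779) + 605157) = √(-625343*(-973779 + 9*I*√7554) + 605157) = √((608945881197 - 5628087*I*√7554) + 605157) = √(608946486354 - 5628087*I*√7554) ≈ 7.8035e+5 - 313.0*I)
-a = -3*√(67660720706 - 625343*I*√7554)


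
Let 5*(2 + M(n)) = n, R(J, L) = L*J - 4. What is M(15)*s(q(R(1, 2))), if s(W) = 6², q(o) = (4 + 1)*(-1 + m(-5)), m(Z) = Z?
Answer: 36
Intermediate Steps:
R(J, L) = -4 + J*L (R(J, L) = J*L - 4 = -4 + J*L)
M(n) = -2 + n/5
q(o) = -30 (q(o) = (4 + 1)*(-1 - 5) = 5*(-6) = -30)
s(W) = 36
M(15)*s(q(R(1, 2))) = (-2 + (⅕)*15)*36 = (-2 + 3)*36 = 1*36 = 36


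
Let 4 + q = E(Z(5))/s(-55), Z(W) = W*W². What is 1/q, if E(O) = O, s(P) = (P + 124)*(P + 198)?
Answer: -9867/39343 ≈ -0.25079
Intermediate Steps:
Z(W) = W³
s(P) = (124 + P)*(198 + P)
q = -39343/9867 (q = -4 + 5³/(24552 + (-55)² + 322*(-55)) = -4 + 125/(24552 + 3025 - 17710) = -4 + 125/9867 = -39343/9867 ≈ -3.9873)
1/q = 1/(-39343/9867) = -9867/39343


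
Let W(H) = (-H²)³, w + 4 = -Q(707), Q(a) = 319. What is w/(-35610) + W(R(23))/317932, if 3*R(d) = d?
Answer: -866115918841/1375569360180 ≈ -0.62964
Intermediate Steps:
R(d) = d/3
w = -323 (w = -4 - 1*319 = -4 - 319 = -323)
W(H) = -H⁶
w/(-35610) + W(R(23))/317932 = -323/(-35610) - ((⅓)*23)⁶/317932 = -323*(-1/35610) - (23/3)⁶*(1/317932) = 323/35610 - 1*148035889/729*(1/317932) = 323/35610 - 148035889/729*1/317932 = 323/35610 - 148035889/231772428 = -866115918841/1375569360180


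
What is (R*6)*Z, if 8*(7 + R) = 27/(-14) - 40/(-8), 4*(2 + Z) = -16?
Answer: 6669/28 ≈ 238.18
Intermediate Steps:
Z = -6 (Z = -2 + (1/4)*(-16) = -2 - 4 = -6)
R = -741/112 (R = -7 + (27/(-14) - 40/(-8))/8 = -7 + (27*(-1/14) - 40*(-1/8))/8 = -7 + (-27/14 + 5)/8 = -7 + (1/8)*(43/14) = -7 + 43/112 = -741/112 ≈ -6.6161)
(R*6)*Z = -741/112*6*(-6) = -2223/56*(-6) = 6669/28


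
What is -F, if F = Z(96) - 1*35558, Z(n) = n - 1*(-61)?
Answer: 35401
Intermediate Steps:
Z(n) = 61 + n (Z(n) = n + 61 = 61 + n)
F = -35401 (F = (61 + 96) - 1*35558 = 157 - 35558 = -35401)
-F = -1*(-35401) = 35401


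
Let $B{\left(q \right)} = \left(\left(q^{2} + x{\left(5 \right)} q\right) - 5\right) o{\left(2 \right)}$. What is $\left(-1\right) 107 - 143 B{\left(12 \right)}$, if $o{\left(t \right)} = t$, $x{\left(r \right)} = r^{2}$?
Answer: $-125661$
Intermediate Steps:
$B{\left(q \right)} = -10 + 2 q^{2} + 50 q$ ($B{\left(q \right)} = \left(\left(q^{2} + 5^{2} q\right) - 5\right) 2 = \left(\left(q^{2} + 25 q\right) - 5\right) 2 = \left(-5 + q^{2} + 25 q\right) 2 = -10 + 2 q^{2} + 50 q$)
$\left(-1\right) 107 - 143 B{\left(12 \right)} = \left(-1\right) 107 - 143 \left(-10 + 2 \cdot 12^{2} + 50 \cdot 12\right) = -107 - 143 \left(-10 + 2 \cdot 144 + 600\right) = -107 - 143 \left(-10 + 288 + 600\right) = -107 - 125554 = -125661$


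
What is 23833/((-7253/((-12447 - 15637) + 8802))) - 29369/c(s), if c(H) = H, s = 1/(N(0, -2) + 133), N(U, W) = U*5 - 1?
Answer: -27658215218/7253 ≈ -3.8133e+6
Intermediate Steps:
N(U, W) = -1 + 5*U (N(U, W) = 5*U - 1 = -1 + 5*U)
s = 1/132 (s = 1/((-1 + 5*0) + 133) = 1/((-1 + 0) + 133) = 1/(-1 + 133) = 1/132 ≈ 0.0075758)
23833/((-7253/((-12447 - 15637) + 8802))) - 29369/c(s) = 23833/((-7253/((-12447 - 15637) + 8802))) - 29369/1/132 = 23833/((-7253/(-28084 + 8802))) - 29369*132 = 23833/((-7253/(-19282))) - 3876708 = 23833/((-7253*(-1/19282))) - 3876708 = 23833/(7253/19282) - 3876708 = 23833*(19282/7253) - 3876708 = 459547906/7253 - 3876708 = -27658215218/7253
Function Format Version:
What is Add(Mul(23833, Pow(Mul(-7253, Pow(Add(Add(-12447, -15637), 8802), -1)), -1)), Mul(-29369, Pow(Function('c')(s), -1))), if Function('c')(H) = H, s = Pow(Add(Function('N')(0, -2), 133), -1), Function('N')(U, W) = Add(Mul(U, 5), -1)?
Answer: Rational(-27658215218, 7253) ≈ -3.8133e+6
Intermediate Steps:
Function('N')(U, W) = Add(-1, Mul(5, U)) (Function('N')(U, W) = Add(Mul(5, U), -1) = Add(-1, Mul(5, U)))
s = Rational(1, 132) (s = Pow(Add(Add(-1, Mul(5, 0)), 133), -1) = Pow(Add(Add(-1, 0), 133), -1) = Pow(Add(-1, 133), -1) = Pow(132, -1) = Rational(1, 132) ≈ 0.0075758)
Add(Mul(23833, Pow(Mul(-7253, Pow(Add(Add(-12447, -15637), 8802), -1)), -1)), Mul(-29369, Pow(Function('c')(s), -1))) = Add(Mul(23833, Pow(Mul(-7253, Pow(Add(Add(-12447, -15637), 8802), -1)), -1)), Mul(-29369, Pow(Rational(1, 132), -1))) = Add(Mul(23833, Pow(Mul(-7253, Pow(Add(-28084, 8802), -1)), -1)), Mul(-29369, 132)) = Add(Mul(23833, Pow(Mul(-7253, Pow(-19282, -1)), -1)), -3876708) = Add(Mul(23833, Pow(Mul(-7253, Rational(-1, 19282)), -1)), -3876708) = Add(Mul(23833, Pow(Rational(7253, 19282), -1)), -3876708) = Add(Mul(23833, Rational(19282, 7253)), -3876708) = Add(Rational(459547906, 7253), -3876708) = Rational(-27658215218, 7253)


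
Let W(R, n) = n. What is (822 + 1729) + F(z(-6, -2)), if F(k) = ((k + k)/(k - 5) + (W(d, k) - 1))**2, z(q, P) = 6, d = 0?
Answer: 2840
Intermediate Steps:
F(k) = (-1 + k + 2*k/(-5 + k))**2 (F(k) = ((k + k)/(k - 5) + (k - 1))**2 = ((2*k)/(-5 + k) + (-1 + k))**2 = (2*k/(-5 + k) + (-1 + k))**2 = (-1 + k + 2*k/(-5 + k))**2)
(822 + 1729) + F(z(-6, -2)) = (822 + 1729) + (5 + 6**2 - 4*6)**2/(-5 + 6)**2 = 2551 + (5 + 36 - 24)**2/1**2 = 2551 + 1*17**2 = 2551 + 1*289 = 2551 + 289 = 2840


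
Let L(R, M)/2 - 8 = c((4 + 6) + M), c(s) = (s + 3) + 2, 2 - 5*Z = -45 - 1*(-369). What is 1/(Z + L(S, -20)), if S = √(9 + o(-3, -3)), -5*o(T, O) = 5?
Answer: -5/292 ≈ -0.017123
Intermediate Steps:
o(T, O) = -1 (o(T, O) = -⅕*5 = -1)
Z = -322/5 (Z = ⅖ - (-45 - 1*(-369))/5 = ⅖ - (-45 + 369)/5 = ⅖ - ⅕*324 = ⅖ - 324/5 = -322/5 ≈ -64.400)
S = 2*√2 (S = √(9 - 1) = √8 = 2*√2 ≈ 2.8284)
c(s) = 5 + s (c(s) = (3 + s) + 2 = 5 + s)
L(R, M) = 46 + 2*M (L(R, M) = 16 + 2*(5 + ((4 + 6) + M)) = 16 + 2*(5 + (10 + M)) = 16 + 2*(15 + M) = 16 + (30 + 2*M) = 46 + 2*M)
1/(Z + L(S, -20)) = 1/(-322/5 + (46 + 2*(-20))) = 1/(-322/5 + (46 - 40)) = 1/(-322/5 + 6) = 1/(-292/5) = -5/292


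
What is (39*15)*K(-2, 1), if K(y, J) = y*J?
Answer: -1170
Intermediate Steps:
K(y, J) = J*y
(39*15)*K(-2, 1) = (39*15)*(1*(-2)) = 585*(-2) = -1170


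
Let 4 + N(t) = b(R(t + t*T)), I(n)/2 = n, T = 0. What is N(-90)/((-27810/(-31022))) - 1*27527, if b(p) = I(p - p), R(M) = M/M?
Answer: -382824979/13905 ≈ -27531.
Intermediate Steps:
I(n) = 2*n
R(M) = 1
b(p) = 0 (b(p) = 2*(p - p) = 2*0 = 0)
N(t) = -4 (N(t) = -4 + 0 = -4)
N(-90)/((-27810/(-31022))) - 1*27527 = -4/((-27810/(-31022))) - 1*27527 = -4/((-27810*(-1/31022))) - 27527 = -4/13905/15511 - 27527 = -4*15511/13905 - 27527 = -62044/13905 - 27527 = -382824979/13905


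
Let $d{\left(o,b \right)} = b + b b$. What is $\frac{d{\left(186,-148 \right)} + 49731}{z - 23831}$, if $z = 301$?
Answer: $- \frac{5499}{1810} \approx -3.0381$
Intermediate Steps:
$d{\left(o,b \right)} = b + b^{2}$
$\frac{d{\left(186,-148 \right)} + 49731}{z - 23831} = \frac{- 148 \left(1 - 148\right) + 49731}{301 - 23831} = \frac{\left(-148\right) \left(-147\right) + 49731}{-23530} = \left(21756 + 49731\right) \left(- \frac{1}{23530}\right) = 71487 \left(- \frac{1}{23530}\right) = - \frac{5499}{1810}$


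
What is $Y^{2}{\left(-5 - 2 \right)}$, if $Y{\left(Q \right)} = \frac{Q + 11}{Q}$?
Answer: $\frac{16}{49} \approx 0.32653$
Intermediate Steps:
$Y{\left(Q \right)} = \frac{11 + Q}{Q}$
$Y^{2}{\left(-5 - 2 \right)} = \left(\frac{11 - 7}{-5 - 2}\right)^{2} = \left(\frac{11 - 7}{-7}\right)^{2} = \left(\left(- \frac{1}{7}\right) 4\right)^{2} = \left(- \frac{4}{7}\right)^{2} = \frac{16}{49}$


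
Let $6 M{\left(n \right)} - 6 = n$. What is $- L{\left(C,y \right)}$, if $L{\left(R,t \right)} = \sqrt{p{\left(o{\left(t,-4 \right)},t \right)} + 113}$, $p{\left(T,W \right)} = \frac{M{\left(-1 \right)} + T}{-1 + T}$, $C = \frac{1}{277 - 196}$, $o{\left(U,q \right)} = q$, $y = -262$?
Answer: $- \frac{\sqrt{102270}}{30} \approx -10.66$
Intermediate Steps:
$M{\left(n \right)} = 1 + \frac{n}{6}$
$C = \frac{1}{81} \approx 0.012346$
$p{\left(T,W \right)} = \frac{\frac{5}{6} + T}{-1 + T}$ ($p{\left(T,W \right)} = \frac{\left(1 + \frac{1}{6} \left(-1\right)\right) + T}{-1 + T} = \frac{\left(1 - \frac{1}{6}\right) + T}{-1 + T} = \frac{\frac{5}{6} + T}{-1 + T}$)
$L{\left(R,t \right)} = \frac{\sqrt{102270}}{30}$ ($L{\left(R,t \right)} = \sqrt{\frac{\frac{5}{6} - 4}{-1 - 4} + 113} = \sqrt{\frac{1}{-5} \left(- \frac{19}{6}\right) + 113} = \sqrt{\left(- \frac{1}{5}\right) \left(- \frac{19}{6}\right) + 113} = \sqrt{\frac{19}{30} + 113} = \sqrt{\frac{3409}{30}} = \frac{\sqrt{102270}}{30}$)
$- L{\left(C,y \right)} = - \frac{\sqrt{102270}}{30}$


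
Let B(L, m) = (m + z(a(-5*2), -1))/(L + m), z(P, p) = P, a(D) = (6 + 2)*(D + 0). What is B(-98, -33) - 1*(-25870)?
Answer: 3389083/131 ≈ 25871.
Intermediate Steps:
a(D) = 8*D
B(L, m) = (-80 + m)/(L + m) (B(L, m) = (m + 8*(-5*2))/(L + m) = (m + 8*(-10))/(L + m) = (m - 80)/(L + m) = (-80 + m)/(L + m))
B(-98, -33) - 1*(-25870) = (-80 - 33)/(-98 - 33) - 1*(-25870) = -113/(-131) + 25870 = -1/131*(-113) + 25870 = 113/131 + 25870 = 3389083/131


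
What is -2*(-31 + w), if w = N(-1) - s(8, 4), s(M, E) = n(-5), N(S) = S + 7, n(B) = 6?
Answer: 62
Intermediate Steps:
N(S) = 7 + S
s(M, E) = 6
w = 0 (w = (7 - 1) - 1*6 = 6 - 6 = 0)
-2*(-31 + w) = -2*(-31 + 0) = -2*(-31) = 62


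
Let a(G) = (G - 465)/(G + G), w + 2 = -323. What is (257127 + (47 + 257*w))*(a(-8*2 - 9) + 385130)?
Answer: 334395705651/5 ≈ 6.6879e+10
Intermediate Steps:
w = -325 (w = -2 - 323 = -325)
a(G) = (-465 + G)/(2*G) (a(G) = (-465 + G)/((2*G)) = (-465 + G)*(1/(2*G)) = (-465 + G)/(2*G))
(257127 + (47 + 257*w))*(a(-8*2 - 9) + 385130) = (257127 + (47 + 257*(-325)))*((-465 + (-8*2 - 9))/(2*(-8*2 - 9)) + 385130) = (257127 + (47 - 83525))*((-465 + (-16 - 9))/(2*(-16 - 9)) + 385130) = (257127 - 83478)*((½)*(-465 - 25)/(-25) + 385130) = 173649*((½)*(-1/25)*(-490) + 385130) = 173649*(49/5 + 385130) = 173649*(1925699/5) = 334395705651/5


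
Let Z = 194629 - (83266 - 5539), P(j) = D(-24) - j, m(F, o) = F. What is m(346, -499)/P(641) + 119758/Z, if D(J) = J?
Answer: 19595489/38869915 ≈ 0.50413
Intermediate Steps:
P(j) = -24 - j
Z = 116902 (Z = 194629 - 1*77727 = 194629 - 77727 = 116902)
m(346, -499)/P(641) + 119758/Z = 346/(-24 - 1*641) + 119758/116902 = 346/(-24 - 641) + 119758*(1/116902) = 346/(-665) + 59879/58451 = 346*(-1/665) + 59879/58451 = -346/665 + 59879/58451 = 19595489/38869915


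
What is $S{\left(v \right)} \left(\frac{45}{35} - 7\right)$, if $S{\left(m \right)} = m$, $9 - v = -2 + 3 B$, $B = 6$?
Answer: $40$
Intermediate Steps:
$v = -7$ ($v = 9 - \left(-2 + 3 \cdot 6\right) = 9 - \left(-2 + 18\right) = 9 - 16 = -7$)
$S{\left(v \right)} \left(\frac{45}{35} - 7\right) = - 7 \left(\frac{45}{35} - 7\right) = - 7 \left(45 \cdot \frac{1}{35} - 7\right) = - 7 \left(\frac{9}{7} - 7\right) = \left(-7\right) \left(- \frac{40}{7}\right) = 40$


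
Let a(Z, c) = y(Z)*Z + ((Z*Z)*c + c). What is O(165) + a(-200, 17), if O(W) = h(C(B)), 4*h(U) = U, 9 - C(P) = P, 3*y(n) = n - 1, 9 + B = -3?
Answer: 2773689/4 ≈ 6.9342e+5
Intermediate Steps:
B = -12 (B = -9 - 3 = -12)
y(n) = -⅓ + n/3 (y(n) = (n - 1)/3 = (-1 + n)/3 = -⅓ + n/3)
C(P) = 9 - P
a(Z, c) = c + Z*(-⅓ + Z/3) + c*Z² (a(Z, c) = (-⅓ + Z/3)*Z + ((Z*Z)*c + c) = Z*(-⅓ + Z/3) + (Z²*c + c) = Z*(-⅓ + Z/3) + (c*Z² + c) = Z*(-⅓ + Z/3) + (c + c*Z²) = c + Z*(-⅓ + Z/3) + c*Z²)
h(U) = U/4
O(W) = 21/4 (O(W) = (9 - 1*(-12))/4 = (9 + 12)/4 = (¼)*21 = 21/4)
O(165) + a(-200, 17) = 21/4 + (17 + 17*(-200)² + (⅓)*(-200)*(-1 - 200)) = 21/4 + (17 + 17*40000 + (⅓)*(-200)*(-201)) = 21/4 + (17 + 680000 + 13400) = 21/4 + 693417 = 2773689/4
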